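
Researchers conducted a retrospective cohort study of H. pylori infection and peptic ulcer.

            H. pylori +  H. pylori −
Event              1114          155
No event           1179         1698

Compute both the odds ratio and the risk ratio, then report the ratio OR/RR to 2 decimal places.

1.78

Reading the table with exposure as columns: a = 1114 (H. pylori +, case), b = 1179 (H. pylori +, non-case), c = 155 (H. pylori −, case), d = 1698.
OR = (1114·1698)/(1179·155) = 1891572/182745 = 10.35088
Risk in exposed = 1114/2293 = 0.48583; risk in unexposed = 155/1853 = 0.08365; RR = 5.80798
OR/RR = 10.35088 / 5.80798 = 1.78218
The outcome is not rare, so the OR lies further from 1 than the RR.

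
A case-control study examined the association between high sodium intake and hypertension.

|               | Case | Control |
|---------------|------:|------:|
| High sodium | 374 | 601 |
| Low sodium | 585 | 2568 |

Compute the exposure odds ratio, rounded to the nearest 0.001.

2.732

Cells: a = 374, b = 601, c = 585, d = 2568.
OR = (a·d)/(b·c) = (374 × 2568) / (601 × 585) = 960432 / 351585 = 2.73172
The odds of hypertension are about 2.73 times as high in the high sodium group.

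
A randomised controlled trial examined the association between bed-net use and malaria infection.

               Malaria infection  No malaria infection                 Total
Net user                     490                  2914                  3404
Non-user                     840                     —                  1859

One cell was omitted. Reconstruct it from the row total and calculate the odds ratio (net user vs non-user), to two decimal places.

0.20

The missing cell is in the unexposed row: 1859 − 840 = 1019.
So a = 490, b = 2914, c = 840, d = 1019.
OR = (a·d)/(b·c) = (490 × 1019) / (2914 × 840) = 499310 / 2447760 = 0.20399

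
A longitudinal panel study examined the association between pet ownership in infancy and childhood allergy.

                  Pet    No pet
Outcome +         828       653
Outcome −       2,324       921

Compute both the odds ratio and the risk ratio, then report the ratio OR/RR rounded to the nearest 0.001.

Reading the table with exposure as columns: a = 828 (Pet, case), b = 2324 (Pet, non-case), c = 653 (No pet, case), d = 921.
OR = (828·921)/(2324·653) = 762588/1517572 = 0.50251
Risk in exposed = 828/3152 = 0.26269; risk in unexposed = 653/1574 = 0.41487; RR = 0.63319
OR/RR = 0.50251 / 0.63319 = 0.79361
The outcome is not rare, so the OR lies further from 1 than the RR.

0.794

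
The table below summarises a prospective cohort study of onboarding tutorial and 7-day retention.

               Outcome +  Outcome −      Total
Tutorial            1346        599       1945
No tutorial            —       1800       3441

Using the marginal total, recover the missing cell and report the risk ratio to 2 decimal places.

The missing cell is in the unexposed row: 3441 − 1800 = 1641.
So a = 1346, b = 599, c = 1641, d = 1800.
RR = [a/(a+b)] / [c/(c+d)] = (1346/1945) / (1641/3441) = 0.69203/0.47690 = 1.45111

1.45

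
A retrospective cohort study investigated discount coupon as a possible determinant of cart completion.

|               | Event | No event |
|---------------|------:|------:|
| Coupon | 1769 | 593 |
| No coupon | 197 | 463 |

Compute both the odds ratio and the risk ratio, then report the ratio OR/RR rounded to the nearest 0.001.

Cells: a = 1769, b = 593, c = 197, d = 463.
OR = (1769·463)/(593·197) = 819047/116821 = 7.01113
Risk in exposed = 1769/2362 = 0.74894; risk in unexposed = 197/660 = 0.29848; RR = 2.50914
OR/RR = 7.01113 / 2.50914 = 2.79423
The outcome is not rare, so the OR lies further from 1 than the RR.

2.794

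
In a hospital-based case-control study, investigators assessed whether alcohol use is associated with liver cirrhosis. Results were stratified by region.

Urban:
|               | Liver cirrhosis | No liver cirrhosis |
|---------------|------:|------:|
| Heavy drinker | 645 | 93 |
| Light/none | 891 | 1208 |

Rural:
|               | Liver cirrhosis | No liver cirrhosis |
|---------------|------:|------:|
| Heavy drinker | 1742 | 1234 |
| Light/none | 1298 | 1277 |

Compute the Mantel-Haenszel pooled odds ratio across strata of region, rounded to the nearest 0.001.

2.125

OR_MH = Σ(aᵢdᵢ/nᵢ) / Σ(bᵢcᵢ/nᵢ), where nᵢ is the stratum total.
Stratum 1 (Urban): n = 2837; a·d/n = 645·1208/2837 = 274.6422; b·c/n = 93·891/2837 = 29.2080
Stratum 2 (Rural): n = 5551; a·d/n = 1742·1277/5551 = 400.7447; b·c/n = 1234·1298/5551 = 288.5484
OR_MH = (274.6422 + 400.7447) / (29.2080 + 288.5484) = 675.3870 / 317.7563 = 2.12549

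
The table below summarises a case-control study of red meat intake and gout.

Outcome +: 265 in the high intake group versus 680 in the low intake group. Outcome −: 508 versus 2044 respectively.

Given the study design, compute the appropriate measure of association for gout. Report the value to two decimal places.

1.57

From the description: a = 265, b = 508, c = 680, d = 2044.
This is a case-control study: participants were sampled on outcome status, so risks in the source population cannot be estimated directly — relative risk is not valid here. The odds ratio is the appropriate measure.
OR = (a·d)/(b·c) = (265 × 2044) / (508 × 680) = 541660 / 345440 = 1.56803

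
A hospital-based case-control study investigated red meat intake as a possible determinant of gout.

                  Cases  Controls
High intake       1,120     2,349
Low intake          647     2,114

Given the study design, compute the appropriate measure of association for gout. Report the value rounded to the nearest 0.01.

1.56

Cells: a = 1120, b = 2349, c = 647, d = 2114.
This is a hospital-based case-control study: participants were sampled on outcome status, so risks in the source population cannot be estimated directly — relative risk is not valid here. The odds ratio is the appropriate measure.
OR = (a·d)/(b·c) = (1120 × 2114) / (2349 × 647) = 2367680 / 1519803 = 1.55789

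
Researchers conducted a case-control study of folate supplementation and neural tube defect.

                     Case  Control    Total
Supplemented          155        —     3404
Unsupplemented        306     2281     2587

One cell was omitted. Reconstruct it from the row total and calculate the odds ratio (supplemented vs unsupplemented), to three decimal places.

The missing cell is in the exposed row: 3404 − 155 = 3249.
So a = 155, b = 3249, c = 306, d = 2281.
OR = (a·d)/(b·c) = (155 × 2281) / (3249 × 306) = 353555 / 994194 = 0.35562

0.356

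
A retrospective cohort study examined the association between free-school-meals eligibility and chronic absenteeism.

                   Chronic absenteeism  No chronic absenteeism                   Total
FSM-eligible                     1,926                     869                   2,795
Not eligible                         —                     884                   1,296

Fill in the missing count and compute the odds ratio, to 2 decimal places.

The missing cell is in the unexposed row: 1296 − 884 = 412.
So a = 1926, b = 869, c = 412, d = 884.
OR = (a·d)/(b·c) = (1926 × 884) / (869 × 412) = 1702584 / 358028 = 4.75545

4.76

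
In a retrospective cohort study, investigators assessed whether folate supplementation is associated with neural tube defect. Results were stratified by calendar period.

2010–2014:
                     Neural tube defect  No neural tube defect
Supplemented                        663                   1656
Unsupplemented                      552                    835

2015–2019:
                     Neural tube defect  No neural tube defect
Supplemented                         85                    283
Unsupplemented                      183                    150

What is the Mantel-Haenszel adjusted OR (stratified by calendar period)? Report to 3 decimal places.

OR_MH = Σ(aᵢdᵢ/nᵢ) / Σ(bᵢcᵢ/nᵢ), where nᵢ is the stratum total.
Stratum 1 (2010–2014): n = 3706; a·d/n = 663·835/3706 = 149.3807; b·c/n = 1656·552/3706 = 246.6573
Stratum 2 (2015–2019): n = 701; a·d/n = 85·150/701 = 18.1883; b·c/n = 283·183/701 = 73.8787
OR_MH = (149.3807 + 18.1883) / (246.6573 + 73.8787) = 167.5690 / 320.5361 = 0.52278

0.523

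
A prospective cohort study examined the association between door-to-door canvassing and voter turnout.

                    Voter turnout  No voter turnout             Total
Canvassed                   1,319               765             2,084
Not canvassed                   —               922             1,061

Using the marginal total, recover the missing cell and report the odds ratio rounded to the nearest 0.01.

The missing cell is in the unexposed row: 1061 − 922 = 139.
So a = 1319, b = 765, c = 139, d = 922.
OR = (a·d)/(b·c) = (1319 × 922) / (765 × 139) = 1216118 / 106335 = 11.43667

11.44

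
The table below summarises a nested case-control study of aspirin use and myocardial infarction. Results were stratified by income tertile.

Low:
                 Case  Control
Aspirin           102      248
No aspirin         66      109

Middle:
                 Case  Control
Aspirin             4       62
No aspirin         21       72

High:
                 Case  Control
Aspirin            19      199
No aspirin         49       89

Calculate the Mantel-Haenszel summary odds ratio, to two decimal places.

OR_MH = Σ(aᵢdᵢ/nᵢ) / Σ(bᵢcᵢ/nᵢ), where nᵢ is the stratum total.
Stratum 1 (Low): n = 525; a·d/n = 102·109/525 = 21.1771; b·c/n = 248·66/525 = 31.1771
Stratum 2 (Middle): n = 159; a·d/n = 4·72/159 = 1.8113; b·c/n = 62·21/159 = 8.1887
Stratum 3 (High): n = 356; a·d/n = 19·89/356 = 4.7500; b·c/n = 199·49/356 = 27.3904
OR_MH = (21.1771 + 1.8113 + 4.7500) / (31.1771 + 8.1887 + 27.3904) = 27.7385 / 66.7563 = 0.41552

0.42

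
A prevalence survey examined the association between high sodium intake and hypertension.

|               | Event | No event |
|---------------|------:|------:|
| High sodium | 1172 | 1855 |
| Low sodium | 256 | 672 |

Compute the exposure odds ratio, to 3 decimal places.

Cells: a = 1172, b = 1855, c = 256, d = 672.
OR = (a·d)/(b·c) = (1172 × 672) / (1855 × 256) = 787584 / 474880 = 1.65849
The odds of hypertension are about 1.66 times as high in the high sodium group.

1.658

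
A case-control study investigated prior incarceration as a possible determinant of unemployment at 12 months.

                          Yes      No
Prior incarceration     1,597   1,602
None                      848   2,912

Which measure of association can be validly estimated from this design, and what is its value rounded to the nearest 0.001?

3.423

Cells: a = 1597, b = 1602, c = 848, d = 2912.
This is a case-control study: participants were sampled on outcome status, so risks in the source population cannot be estimated directly — relative risk is not valid here. The odds ratio is the appropriate measure.
OR = (a·d)/(b·c) = (1597 × 2912) / (1602 × 848) = 4650464 / 1358496 = 3.42324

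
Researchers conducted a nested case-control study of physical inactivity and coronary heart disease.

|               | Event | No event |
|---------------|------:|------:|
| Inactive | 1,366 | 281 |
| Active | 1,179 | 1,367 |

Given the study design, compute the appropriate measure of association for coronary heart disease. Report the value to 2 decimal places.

Cells: a = 1366, b = 281, c = 1179, d = 1367.
This is a nested case-control study: participants were sampled on outcome status, so risks in the source population cannot be estimated directly — relative risk is not valid here. The odds ratio is the appropriate measure.
OR = (a·d)/(b·c) = (1366 × 1367) / (281 × 1179) = 1867322 / 331299 = 5.63636

5.64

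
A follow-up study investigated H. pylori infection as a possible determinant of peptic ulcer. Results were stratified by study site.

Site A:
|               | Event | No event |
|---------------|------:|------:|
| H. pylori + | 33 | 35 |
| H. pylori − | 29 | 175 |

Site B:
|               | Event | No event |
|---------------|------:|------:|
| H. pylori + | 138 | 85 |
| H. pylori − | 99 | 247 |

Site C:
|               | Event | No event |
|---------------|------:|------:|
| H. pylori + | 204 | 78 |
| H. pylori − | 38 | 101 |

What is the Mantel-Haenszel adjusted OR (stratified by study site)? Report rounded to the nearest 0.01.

OR_MH = Σ(aᵢdᵢ/nᵢ) / Σ(bᵢcᵢ/nᵢ), where nᵢ is the stratum total.
Stratum 1 (Site A): n = 272; a·d/n = 33·175/272 = 21.2316; b·c/n = 35·29/272 = 3.7316
Stratum 2 (Site B): n = 569; a·d/n = 138·247/569 = 59.9051; b·c/n = 85·99/569 = 14.7891
Stratum 3 (Site C): n = 421; a·d/n = 204·101/421 = 48.9406; b·c/n = 78·38/421 = 7.0404
OR_MH = (21.2316 + 59.9051 + 48.9406) / (3.7316 + 14.7891 + 7.0404) = 130.0773 / 25.5611 = 5.08888

5.09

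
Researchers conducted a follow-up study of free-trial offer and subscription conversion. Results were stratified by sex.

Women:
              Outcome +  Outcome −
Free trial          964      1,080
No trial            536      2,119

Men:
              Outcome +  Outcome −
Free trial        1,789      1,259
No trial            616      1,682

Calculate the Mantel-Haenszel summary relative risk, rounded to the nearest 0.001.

RR_MH = Σ(aᵢ·n₀ᵢ/nᵢ) / Σ(cᵢ·n₁ᵢ/nᵢ), with n₁ᵢ = aᵢ+bᵢ (exposed), n₀ᵢ = cᵢ+dᵢ (unexposed), nᵢ = n₁ᵢ+n₀ᵢ.
Stratum 1 (Women): n₁ = 2044, n₀ = 2655, n = 4699; a·n₀/n = 964·2655/4699 = 544.6733; c·n₁/n = 536·2044/4699 = 233.1526
Stratum 2 (Men): n₁ = 3048, n₀ = 2298, n = 5346; a·n₀/n = 1789·2298/5346 = 769.0090; c·n₁/n = 616·3048/5346 = 351.2099
RR_MH = (544.6733 + 769.0090) / (233.1526 + 351.2099) = 1313.6823 / 584.3625 = 2.24806

2.248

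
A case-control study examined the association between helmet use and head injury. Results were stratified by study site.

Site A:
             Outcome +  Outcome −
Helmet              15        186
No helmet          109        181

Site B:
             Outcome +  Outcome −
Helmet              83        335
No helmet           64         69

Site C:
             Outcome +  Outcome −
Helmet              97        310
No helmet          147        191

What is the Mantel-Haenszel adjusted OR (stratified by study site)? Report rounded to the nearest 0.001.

0.289

OR_MH = Σ(aᵢdᵢ/nᵢ) / Σ(bᵢcᵢ/nᵢ), where nᵢ is the stratum total.
Stratum 1 (Site A): n = 491; a·d/n = 15·181/491 = 5.5295; b·c/n = 186·109/491 = 41.2912
Stratum 2 (Site B): n = 551; a·d/n = 83·69/551 = 10.3938; b·c/n = 335·64/551 = 38.9111
Stratum 3 (Site C): n = 745; a·d/n = 97·191/745 = 24.8685; b·c/n = 310·147/745 = 61.1678
OR_MH = (5.5295 + 10.3938 + 24.8685) / (41.2912 + 38.9111 + 61.1678) = 40.7918 / 141.3701 = 0.28855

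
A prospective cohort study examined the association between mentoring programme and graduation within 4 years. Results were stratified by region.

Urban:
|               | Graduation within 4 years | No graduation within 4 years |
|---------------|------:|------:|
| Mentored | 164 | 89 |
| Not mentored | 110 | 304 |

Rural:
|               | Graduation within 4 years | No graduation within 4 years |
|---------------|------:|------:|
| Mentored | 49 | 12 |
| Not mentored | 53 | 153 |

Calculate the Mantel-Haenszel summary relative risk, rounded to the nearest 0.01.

RR_MH = Σ(aᵢ·n₀ᵢ/nᵢ) / Σ(cᵢ·n₁ᵢ/nᵢ), with n₁ᵢ = aᵢ+bᵢ (exposed), n₀ᵢ = cᵢ+dᵢ (unexposed), nᵢ = n₁ᵢ+n₀ᵢ.
Stratum 1 (Urban): n₁ = 253, n₀ = 414, n = 667; a·n₀/n = 164·414/667 = 101.7931; c·n₁/n = 110·253/667 = 41.7241
Stratum 2 (Rural): n₁ = 61, n₀ = 206, n = 267; a·n₀/n = 49·206/267 = 37.8052; c·n₁/n = 53·61/267 = 12.1086
RR_MH = (101.7931 + 37.8052) / (41.7241 + 12.1086) = 139.5983 / 53.8328 = 2.59319

2.59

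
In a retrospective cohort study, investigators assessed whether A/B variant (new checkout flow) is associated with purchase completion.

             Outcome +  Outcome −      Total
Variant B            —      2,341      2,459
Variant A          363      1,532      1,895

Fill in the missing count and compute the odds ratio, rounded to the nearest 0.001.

0.213

The missing cell is in the exposed row: 2459 − 2341 = 118.
So a = 118, b = 2341, c = 363, d = 1532.
OR = (a·d)/(b·c) = (118 × 1532) / (2341 × 363) = 180776 / 849783 = 0.21273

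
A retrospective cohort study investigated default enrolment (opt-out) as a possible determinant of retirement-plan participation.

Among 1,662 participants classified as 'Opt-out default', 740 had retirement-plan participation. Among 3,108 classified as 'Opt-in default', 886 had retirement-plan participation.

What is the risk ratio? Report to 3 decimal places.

1.562

From the description: a = 740, b = 922, c = 886, d = 2222.
Risk in exposed = 740/1662 = 0.44525; risk in unexposed = 886/3108 = 0.28507.
RR = 0.44525 / 0.28507 = 1.56188
The risk among the exposed is 1.56 times that among the unexposed.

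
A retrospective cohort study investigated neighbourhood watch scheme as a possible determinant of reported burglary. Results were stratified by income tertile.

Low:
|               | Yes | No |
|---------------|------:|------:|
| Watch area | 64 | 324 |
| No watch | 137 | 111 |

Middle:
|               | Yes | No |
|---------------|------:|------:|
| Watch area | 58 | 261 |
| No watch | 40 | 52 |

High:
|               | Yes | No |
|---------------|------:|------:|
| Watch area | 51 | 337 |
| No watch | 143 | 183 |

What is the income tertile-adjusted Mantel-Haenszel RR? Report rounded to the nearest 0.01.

RR_MH = Σ(aᵢ·n₀ᵢ/nᵢ) / Σ(cᵢ·n₁ᵢ/nᵢ), with n₁ᵢ = aᵢ+bᵢ (exposed), n₀ᵢ = cᵢ+dᵢ (unexposed), nᵢ = n₁ᵢ+n₀ᵢ.
Stratum 1 (Low): n₁ = 388, n₀ = 248, n = 636; a·n₀/n = 64·248/636 = 24.9560; c·n₁/n = 137·388/636 = 83.5786
Stratum 2 (Middle): n₁ = 319, n₀ = 92, n = 411; a·n₀/n = 58·92/411 = 12.9830; c·n₁/n = 40·319/411 = 31.0462
Stratum 3 (High): n₁ = 388, n₀ = 326, n = 714; a·n₀/n = 51·326/714 = 23.2857; c·n₁/n = 143·388/714 = 77.7087
RR_MH = (24.9560 + 12.9830 + 23.2857) / (83.5786 + 31.0462 + 77.7087) = 61.2247 / 192.3335 = 0.31833

0.32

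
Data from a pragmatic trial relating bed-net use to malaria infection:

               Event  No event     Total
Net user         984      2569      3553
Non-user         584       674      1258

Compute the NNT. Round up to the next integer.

6

Risk in treated group = 984/3553 = 0.27695; risk in control = 584/1258 = 0.46423.
Absolute risk reduction = 0.46423 − 0.27695 = 0.18728
NNT = 1 / ARR = 1 / 0.18728 = 5.340 → round up → 6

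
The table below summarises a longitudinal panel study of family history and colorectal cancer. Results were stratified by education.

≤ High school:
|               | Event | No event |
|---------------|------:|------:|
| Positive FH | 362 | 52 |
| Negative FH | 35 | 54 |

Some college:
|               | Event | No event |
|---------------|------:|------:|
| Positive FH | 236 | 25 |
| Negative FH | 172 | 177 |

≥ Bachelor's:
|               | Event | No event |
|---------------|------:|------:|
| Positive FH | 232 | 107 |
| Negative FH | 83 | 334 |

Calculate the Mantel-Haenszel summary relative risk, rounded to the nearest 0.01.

RR_MH = Σ(aᵢ·n₀ᵢ/nᵢ) / Σ(cᵢ·n₁ᵢ/nᵢ), with n₁ᵢ = aᵢ+bᵢ (exposed), n₀ᵢ = cᵢ+dᵢ (unexposed), nᵢ = n₁ᵢ+n₀ᵢ.
Stratum 1 (≤ High school): n₁ = 414, n₀ = 89, n = 503; a·n₀/n = 362·89/503 = 64.0517; c·n₁/n = 35·414/503 = 28.8072
Stratum 2 (Some college): n₁ = 261, n₀ = 349, n = 610; a·n₀/n = 236·349/610 = 135.0230; c·n₁/n = 172·261/610 = 73.5934
Stratum 3 (≥ Bachelor's): n₁ = 339, n₀ = 417, n = 756; a·n₀/n = 232·417/756 = 127.9683; c·n₁/n = 83·339/756 = 37.2183
RR_MH = (64.0517 + 135.0230 + 127.9683) / (28.8072 + 73.5934 + 37.2183) = 327.0429 / 139.6189 = 2.34240

2.34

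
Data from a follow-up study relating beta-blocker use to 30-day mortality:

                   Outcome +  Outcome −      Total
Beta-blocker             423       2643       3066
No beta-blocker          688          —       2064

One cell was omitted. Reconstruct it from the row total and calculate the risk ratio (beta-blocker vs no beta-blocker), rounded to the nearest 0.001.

0.414

The missing cell is in the unexposed row: 2064 − 688 = 1376.
So a = 423, b = 2643, c = 688, d = 1376.
RR = [a/(a+b)] / [c/(c+d)] = (423/3066) / (688/2064) = 0.13796/0.33333 = 0.41389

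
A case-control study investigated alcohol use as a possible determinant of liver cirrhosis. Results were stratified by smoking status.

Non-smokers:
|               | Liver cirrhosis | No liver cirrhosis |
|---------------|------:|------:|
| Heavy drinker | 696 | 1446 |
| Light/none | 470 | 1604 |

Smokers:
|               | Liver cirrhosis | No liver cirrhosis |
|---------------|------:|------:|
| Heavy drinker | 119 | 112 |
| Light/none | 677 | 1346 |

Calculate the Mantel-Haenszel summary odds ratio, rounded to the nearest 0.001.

OR_MH = Σ(aᵢdᵢ/nᵢ) / Σ(bᵢcᵢ/nᵢ), where nᵢ is the stratum total.
Stratum 1 (Non-smokers): n = 4216; a·d/n = 696·1604/4216 = 264.7970; b·c/n = 1446·470/4216 = 161.2002
Stratum 2 (Smokers): n = 2254; a·d/n = 119·1346/2254 = 71.0621; b·c/n = 112·677/2254 = 33.6398
OR_MH = (264.7970 + 71.0621) / (161.2002 + 33.6398) = 335.8591 / 194.8399 = 1.72377

1.724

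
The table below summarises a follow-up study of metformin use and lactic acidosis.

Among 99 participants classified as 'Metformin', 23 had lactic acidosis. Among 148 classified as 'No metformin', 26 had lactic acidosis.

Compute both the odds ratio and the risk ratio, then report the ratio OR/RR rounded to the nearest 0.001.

1.074

From the description: a = 23, b = 76, c = 26, d = 122.
OR = (23·122)/(76·26) = 2806/1976 = 1.42004
Risk in exposed = 23/99 = 0.23232; risk in unexposed = 26/148 = 0.17568; RR = 1.32246
OR/RR = 1.42004 / 1.32246 = 1.07379
The outcome is not rare, so the OR lies further from 1 than the RR.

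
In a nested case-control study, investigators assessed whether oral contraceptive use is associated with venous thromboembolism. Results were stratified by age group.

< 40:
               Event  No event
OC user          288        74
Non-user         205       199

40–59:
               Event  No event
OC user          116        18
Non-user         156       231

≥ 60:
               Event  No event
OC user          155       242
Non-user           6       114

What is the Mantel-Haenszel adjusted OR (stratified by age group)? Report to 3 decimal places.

OR_MH = Σ(aᵢdᵢ/nᵢ) / Σ(bᵢcᵢ/nᵢ), where nᵢ is the stratum total.
Stratum 1 (< 40): n = 766; a·d/n = 288·199/766 = 74.8198; b·c/n = 74·205/766 = 19.8042
Stratum 2 (40–59): n = 521; a·d/n = 116·231/521 = 51.4319; b·c/n = 18·156/521 = 5.3896
Stratum 3 (≥ 60): n = 517; a·d/n = 155·114/517 = 34.1779; b·c/n = 242·6/517 = 2.8085
OR_MH = (74.8198 + 51.4319 + 34.1779) / (19.8042 + 5.3896 + 2.8085) = 160.4297 / 28.0023 = 5.72916

5.729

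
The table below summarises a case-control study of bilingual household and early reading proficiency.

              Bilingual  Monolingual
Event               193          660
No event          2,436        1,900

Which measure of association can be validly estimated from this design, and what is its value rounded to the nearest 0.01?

Reading the table with exposure as columns: a = 193 (Bilingual, case), b = 2436 (Bilingual, non-case), c = 660 (Monolingual, case), d = 1900.
This is a case-control study: participants were sampled on outcome status, so risks in the source population cannot be estimated directly — relative risk is not valid here. The odds ratio is the appropriate measure.
OR = (a·d)/(b·c) = (193 × 1900) / (2436 × 660) = 366700 / 1607760 = 0.22808

0.23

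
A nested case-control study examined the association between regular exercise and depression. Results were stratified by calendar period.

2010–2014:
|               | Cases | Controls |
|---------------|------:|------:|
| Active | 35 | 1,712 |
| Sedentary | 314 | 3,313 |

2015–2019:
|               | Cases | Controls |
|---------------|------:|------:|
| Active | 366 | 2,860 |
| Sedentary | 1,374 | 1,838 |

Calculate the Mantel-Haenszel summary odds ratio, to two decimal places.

0.18

OR_MH = Σ(aᵢdᵢ/nᵢ) / Σ(bᵢcᵢ/nᵢ), where nᵢ is the stratum total.
Stratum 1 (2010–2014): n = 5374; a·d/n = 35·3313/5374 = 21.5770; b·c/n = 1712·314/5374 = 100.0313
Stratum 2 (2015–2019): n = 6438; a·d/n = 366·1838/6438 = 104.4902; b·c/n = 2860·1374/6438 = 610.3821
OR_MH = (21.5770 + 104.4902) / (100.0313 + 610.3821) = 126.0673 / 710.4134 = 0.17746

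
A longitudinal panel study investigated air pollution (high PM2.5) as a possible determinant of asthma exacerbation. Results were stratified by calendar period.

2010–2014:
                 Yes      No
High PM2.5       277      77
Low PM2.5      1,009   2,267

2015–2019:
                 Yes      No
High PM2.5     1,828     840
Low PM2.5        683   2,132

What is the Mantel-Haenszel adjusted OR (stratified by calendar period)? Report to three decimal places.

7.012

OR_MH = Σ(aᵢdᵢ/nᵢ) / Σ(bᵢcᵢ/nᵢ), where nᵢ is the stratum total.
Stratum 1 (2010–2014): n = 3630; a·d/n = 277·2267/3630 = 172.9915; b·c/n = 77·1009/3630 = 21.4030
Stratum 2 (2015–2019): n = 5483; a·d/n = 1828·2132/5483 = 710.7963; b·c/n = 840·683/5483 = 104.6361
OR_MH = (172.9915 + 710.7963) / (21.4030 + 104.6361) = 883.7877 / 126.0392 = 7.01201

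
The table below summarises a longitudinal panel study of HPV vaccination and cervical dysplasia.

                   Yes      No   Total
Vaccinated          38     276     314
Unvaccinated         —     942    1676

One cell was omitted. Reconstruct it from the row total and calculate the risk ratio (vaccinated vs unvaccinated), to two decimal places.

0.28

The missing cell is in the unexposed row: 1676 − 942 = 734.
So a = 38, b = 276, c = 734, d = 942.
RR = [a/(a+b)] / [c/(c+d)] = (38/314) / (734/1676) = 0.12102/0.43795 = 0.27633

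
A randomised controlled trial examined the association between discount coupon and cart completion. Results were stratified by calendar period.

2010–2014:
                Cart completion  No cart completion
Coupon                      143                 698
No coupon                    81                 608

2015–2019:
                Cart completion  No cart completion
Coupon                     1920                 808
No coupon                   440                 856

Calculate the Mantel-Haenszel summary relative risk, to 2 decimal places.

1.99

RR_MH = Σ(aᵢ·n₀ᵢ/nᵢ) / Σ(cᵢ·n₁ᵢ/nᵢ), with n₁ᵢ = aᵢ+bᵢ (exposed), n₀ᵢ = cᵢ+dᵢ (unexposed), nᵢ = n₁ᵢ+n₀ᵢ.
Stratum 1 (2010–2014): n₁ = 841, n₀ = 689, n = 1530; a·n₀/n = 143·689/1530 = 64.3967; c·n₁/n = 81·841/1530 = 44.5235
Stratum 2 (2015–2019): n₁ = 2728, n₀ = 1296, n = 4024; a·n₀/n = 1920·1296/4024 = 618.3698; c·n₁/n = 440·2728/4024 = 298.2903
RR_MH = (64.3967 + 618.3698) / (44.5235 + 298.2903) = 682.7665 / 342.8138 = 1.99165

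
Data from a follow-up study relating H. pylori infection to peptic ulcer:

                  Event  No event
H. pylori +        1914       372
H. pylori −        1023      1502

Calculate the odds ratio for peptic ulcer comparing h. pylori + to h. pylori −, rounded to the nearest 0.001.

Cells: a = 1914, b = 372, c = 1023, d = 1502.
OR = (a·d)/(b·c) = (1914 × 1502) / (372 × 1023) = 2874828 / 380556 = 7.55428
The odds of peptic ulcer are about 7.55 times as high in the h. pylori + group.

7.554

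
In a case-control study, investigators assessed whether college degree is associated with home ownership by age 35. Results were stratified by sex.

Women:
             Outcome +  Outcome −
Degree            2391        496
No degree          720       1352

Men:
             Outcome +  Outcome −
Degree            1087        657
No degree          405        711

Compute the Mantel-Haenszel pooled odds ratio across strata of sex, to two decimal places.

OR_MH = Σ(aᵢdᵢ/nᵢ) / Σ(bᵢcᵢ/nᵢ), where nᵢ is the stratum total.
Stratum 1 (Women): n = 4959; a·d/n = 2391·1352/4959 = 651.8717; b·c/n = 496·720/4959 = 72.0145
Stratum 2 (Men): n = 2860; a·d/n = 1087·711/2860 = 270.2297; b·c/n = 657·405/2860 = 93.0367
OR_MH = (651.8717 + 270.2297) / (72.0145 + 93.0367) = 922.1015 / 165.0512 = 5.58676

5.59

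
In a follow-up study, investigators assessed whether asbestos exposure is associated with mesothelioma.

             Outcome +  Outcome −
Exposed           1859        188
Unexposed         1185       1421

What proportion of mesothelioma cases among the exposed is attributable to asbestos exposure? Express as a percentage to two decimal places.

Cells: a = 1859, b = 188, c = 1185, d = 1421.
Risk in exposed = 1859/2047 = 0.90816; risk in unexposed = 1185/2606 = 0.45472.
RR = 0.90816/0.45472 = 1.99718
AR% = (RR − 1)/RR × 100 = (1.99718 − 1)/1.99718 × 100 = 49.9294%

49.93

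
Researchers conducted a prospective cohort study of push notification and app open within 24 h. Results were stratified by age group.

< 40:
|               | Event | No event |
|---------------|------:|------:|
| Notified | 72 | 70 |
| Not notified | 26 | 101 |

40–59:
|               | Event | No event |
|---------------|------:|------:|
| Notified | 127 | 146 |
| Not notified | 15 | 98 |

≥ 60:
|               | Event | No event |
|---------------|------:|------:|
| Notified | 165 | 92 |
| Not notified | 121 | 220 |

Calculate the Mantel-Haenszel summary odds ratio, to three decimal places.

OR_MH = Σ(aᵢdᵢ/nᵢ) / Σ(bᵢcᵢ/nᵢ), where nᵢ is the stratum total.
Stratum 1 (< 40): n = 269; a·d/n = 72·101/269 = 27.0335; b·c/n = 70·26/269 = 6.7658
Stratum 2 (40–59): n = 386; a·d/n = 127·98/386 = 32.2435; b·c/n = 146·15/386 = 5.6736
Stratum 3 (≥ 60): n = 598; a·d/n = 165·220/598 = 60.7023; b·c/n = 92·121/598 = 18.6154
OR_MH = (27.0335 + 32.2435 + 60.7023) / (6.7658 + 5.6736 + 18.6154) = 119.9793 / 31.0548 = 3.86348

3.863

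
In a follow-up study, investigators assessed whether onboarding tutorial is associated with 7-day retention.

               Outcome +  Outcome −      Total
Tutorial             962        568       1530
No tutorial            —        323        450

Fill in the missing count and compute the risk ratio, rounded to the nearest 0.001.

The missing cell is in the unexposed row: 450 − 323 = 127.
So a = 962, b = 568, c = 127, d = 323.
RR = [a/(a+b)] / [c/(c+d)] = (962/1530) / (127/450) = 0.62876/0.28222 = 2.22788

2.228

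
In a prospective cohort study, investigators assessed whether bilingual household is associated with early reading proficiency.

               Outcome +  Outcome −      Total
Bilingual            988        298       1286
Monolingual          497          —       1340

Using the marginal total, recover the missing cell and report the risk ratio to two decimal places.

2.07

The missing cell is in the unexposed row: 1340 − 497 = 843.
So a = 988, b = 298, c = 497, d = 843.
RR = [a/(a+b)] / [c/(c+d)] = (988/1286) / (497/1340) = 0.76827/0.37090 = 2.07140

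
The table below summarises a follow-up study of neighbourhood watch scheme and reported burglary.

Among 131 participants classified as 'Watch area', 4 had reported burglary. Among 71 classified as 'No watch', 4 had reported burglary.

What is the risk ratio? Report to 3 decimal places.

0.542

From the description: a = 4, b = 127, c = 4, d = 67.
Risk in exposed = 4/131 = 0.03053; risk in unexposed = 4/71 = 0.05634.
RR = 0.03053 / 0.05634 = 0.54198
The risk is 46% lower among the exposed than among the unexposed.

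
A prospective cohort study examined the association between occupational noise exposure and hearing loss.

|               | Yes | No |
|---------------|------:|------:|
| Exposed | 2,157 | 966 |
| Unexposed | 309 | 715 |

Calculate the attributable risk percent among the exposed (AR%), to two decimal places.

Cells: a = 2157, b = 966, c = 309, d = 715.
Risk in exposed = 2157/3123 = 0.69068; risk in unexposed = 309/1024 = 0.30176.
RR = 0.69068/0.30176 = 2.28886
AR% = (RR − 1)/RR × 100 = (2.28886 − 1)/2.28886 × 100 = 56.3102%

56.31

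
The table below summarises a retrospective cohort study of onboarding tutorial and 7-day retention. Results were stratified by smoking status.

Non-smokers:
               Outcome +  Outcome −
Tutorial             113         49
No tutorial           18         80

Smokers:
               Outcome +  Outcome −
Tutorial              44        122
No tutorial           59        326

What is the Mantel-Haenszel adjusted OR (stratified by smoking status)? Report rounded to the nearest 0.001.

3.695

OR_MH = Σ(aᵢdᵢ/nᵢ) / Σ(bᵢcᵢ/nᵢ), where nᵢ is the stratum total.
Stratum 1 (Non-smokers): n = 260; a·d/n = 113·80/260 = 34.7692; b·c/n = 49·18/260 = 3.3923
Stratum 2 (Smokers): n = 551; a·d/n = 44·326/551 = 26.0327; b·c/n = 122·59/551 = 13.0635
OR_MH = (34.7692 + 26.0327) / (3.3923 + 13.0635) = 60.8019 / 16.4558 = 3.69485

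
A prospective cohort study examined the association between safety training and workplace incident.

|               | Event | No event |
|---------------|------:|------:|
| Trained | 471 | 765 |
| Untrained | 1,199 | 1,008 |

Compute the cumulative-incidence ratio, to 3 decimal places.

0.701

Cells: a = 471, b = 765, c = 1199, d = 1008.
Risk in exposed = 471/1236 = 0.38107; risk in unexposed = 1199/2207 = 0.54327.
RR = 0.38107 / 0.54327 = 0.70143
The risk is 30% lower among the exposed than among the unexposed.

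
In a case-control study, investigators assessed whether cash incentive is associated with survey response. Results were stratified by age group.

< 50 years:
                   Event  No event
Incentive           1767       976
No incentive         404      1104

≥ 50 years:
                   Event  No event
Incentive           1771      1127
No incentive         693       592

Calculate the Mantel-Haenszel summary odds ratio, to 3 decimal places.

OR_MH = Σ(aᵢdᵢ/nᵢ) / Σ(bᵢcᵢ/nᵢ), where nᵢ is the stratum total.
Stratum 1 (< 50 years): n = 4251; a·d/n = 1767·1104/4251 = 458.8963; b·c/n = 976·404/4251 = 92.7556
Stratum 2 (≥ 50 years): n = 4183; a·d/n = 1771·592/4183 = 250.6412; b·c/n = 1127·693/4183 = 186.7107
OR_MH = (458.8963 + 250.6412) / (92.7556 + 186.7107) = 709.5374 / 279.4663 = 2.53890

2.539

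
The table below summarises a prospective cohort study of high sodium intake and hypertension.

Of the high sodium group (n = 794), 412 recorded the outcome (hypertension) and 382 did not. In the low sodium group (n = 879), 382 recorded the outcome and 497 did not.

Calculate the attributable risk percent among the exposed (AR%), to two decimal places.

From the description: a = 412, b = 382, c = 382, d = 497.
Risk in exposed = 412/794 = 0.51889; risk in unexposed = 382/879 = 0.43458.
RR = 0.51889/0.43458 = 1.19399
AR% = (RR − 1)/RR × 100 = (1.19399 − 1)/1.19399 × 100 = 16.2475%

16.25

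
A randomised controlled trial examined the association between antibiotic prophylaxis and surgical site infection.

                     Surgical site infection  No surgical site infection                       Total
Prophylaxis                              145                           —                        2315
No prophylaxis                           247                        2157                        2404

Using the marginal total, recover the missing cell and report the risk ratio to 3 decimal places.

The missing cell is in the exposed row: 2315 − 145 = 2170.
So a = 145, b = 2170, c = 247, d = 2157.
RR = [a/(a+b)] / [c/(c+d)] = (145/2315) / (247/2404) = 0.06263/0.10275 = 0.60961

0.610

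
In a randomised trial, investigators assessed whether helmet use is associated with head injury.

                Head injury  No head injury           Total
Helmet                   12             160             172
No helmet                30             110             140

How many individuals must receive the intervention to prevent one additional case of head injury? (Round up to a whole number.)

7

Risk in treated group = 12/172 = 0.06977; risk in control = 30/140 = 0.21429.
Absolute risk reduction = 0.21429 − 0.06977 = 0.14452
NNT = 1 / ARR = 1 / 0.14452 = 6.920 → round up → 7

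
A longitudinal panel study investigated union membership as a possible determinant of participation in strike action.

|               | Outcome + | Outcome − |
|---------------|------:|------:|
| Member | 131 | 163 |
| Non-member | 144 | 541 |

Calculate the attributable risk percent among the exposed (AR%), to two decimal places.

Cells: a = 131, b = 163, c = 144, d = 541.
Risk in exposed = 131/294 = 0.44558; risk in unexposed = 144/685 = 0.21022.
RR = 0.44558/0.21022 = 2.11959
AR% = (RR − 1)/RR × 100 = (2.11959 − 1)/2.11959 × 100 = 52.8211%

52.82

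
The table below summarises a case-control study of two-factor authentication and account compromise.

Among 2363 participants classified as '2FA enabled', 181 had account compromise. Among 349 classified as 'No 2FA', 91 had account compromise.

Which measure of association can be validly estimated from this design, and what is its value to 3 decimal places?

From the description: a = 181, b = 2182, c = 91, d = 258.
This is a case-control study: participants were sampled on outcome status, so risks in the source population cannot be estimated directly — relative risk is not valid here. The odds ratio is the appropriate measure.
OR = (a·d)/(b·c) = (181 × 258) / (2182 × 91) = 46698 / 198562 = 0.23518

0.235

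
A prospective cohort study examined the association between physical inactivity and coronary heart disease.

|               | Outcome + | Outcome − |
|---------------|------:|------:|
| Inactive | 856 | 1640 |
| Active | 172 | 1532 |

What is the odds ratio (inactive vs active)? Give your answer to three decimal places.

4.649

Cells: a = 856, b = 1640, c = 172, d = 1532.
OR = (a·d)/(b·c) = (856 × 1532) / (1640 × 172) = 1311392 / 282080 = 4.64901
The odds of coronary heart disease are about 4.65 times as high in the inactive group.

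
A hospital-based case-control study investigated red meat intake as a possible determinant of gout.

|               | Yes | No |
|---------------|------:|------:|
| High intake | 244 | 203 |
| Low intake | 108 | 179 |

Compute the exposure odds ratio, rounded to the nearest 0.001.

Cells: a = 244, b = 203, c = 108, d = 179.
OR = (a·d)/(b·c) = (244 × 179) / (203 × 108) = 43676 / 21924 = 1.99215
The odds of gout are about 1.99 times as high in the high intake group.

1.992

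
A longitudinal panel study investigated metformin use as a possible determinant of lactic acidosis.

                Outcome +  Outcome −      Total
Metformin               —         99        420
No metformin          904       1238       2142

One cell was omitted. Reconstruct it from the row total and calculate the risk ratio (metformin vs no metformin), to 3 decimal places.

The missing cell is in the exposed row: 420 − 99 = 321.
So a = 321, b = 99, c = 904, d = 1238.
RR = [a/(a+b)] / [c/(c+d)] = (321/420) / (904/2142) = 0.76429/0.42204 = 1.81095

1.811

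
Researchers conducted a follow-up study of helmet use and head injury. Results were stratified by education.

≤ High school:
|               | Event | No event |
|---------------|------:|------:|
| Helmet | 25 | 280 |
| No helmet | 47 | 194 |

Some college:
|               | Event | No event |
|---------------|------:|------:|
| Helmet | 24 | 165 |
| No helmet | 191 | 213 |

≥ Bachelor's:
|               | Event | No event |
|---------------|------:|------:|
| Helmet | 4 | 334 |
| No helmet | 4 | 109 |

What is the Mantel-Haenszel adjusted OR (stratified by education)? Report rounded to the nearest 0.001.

OR_MH = Σ(aᵢdᵢ/nᵢ) / Σ(bᵢcᵢ/nᵢ), where nᵢ is the stratum total.
Stratum 1 (≤ High school): n = 546; a·d/n = 25·194/546 = 8.8828; b·c/n = 280·47/546 = 24.1026
Stratum 2 (Some college): n = 593; a·d/n = 24·213/593 = 8.6206; b·c/n = 165·191/593 = 53.1450
Stratum 3 (≥ Bachelor's): n = 451; a·d/n = 4·109/451 = 0.9667; b·c/n = 334·4/451 = 2.9623
OR_MH = (8.8828 + 8.6206 + 0.9667) / (24.1026 + 53.1450 + 2.9623) = 18.4701 / 80.2099 = 0.23027

0.230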